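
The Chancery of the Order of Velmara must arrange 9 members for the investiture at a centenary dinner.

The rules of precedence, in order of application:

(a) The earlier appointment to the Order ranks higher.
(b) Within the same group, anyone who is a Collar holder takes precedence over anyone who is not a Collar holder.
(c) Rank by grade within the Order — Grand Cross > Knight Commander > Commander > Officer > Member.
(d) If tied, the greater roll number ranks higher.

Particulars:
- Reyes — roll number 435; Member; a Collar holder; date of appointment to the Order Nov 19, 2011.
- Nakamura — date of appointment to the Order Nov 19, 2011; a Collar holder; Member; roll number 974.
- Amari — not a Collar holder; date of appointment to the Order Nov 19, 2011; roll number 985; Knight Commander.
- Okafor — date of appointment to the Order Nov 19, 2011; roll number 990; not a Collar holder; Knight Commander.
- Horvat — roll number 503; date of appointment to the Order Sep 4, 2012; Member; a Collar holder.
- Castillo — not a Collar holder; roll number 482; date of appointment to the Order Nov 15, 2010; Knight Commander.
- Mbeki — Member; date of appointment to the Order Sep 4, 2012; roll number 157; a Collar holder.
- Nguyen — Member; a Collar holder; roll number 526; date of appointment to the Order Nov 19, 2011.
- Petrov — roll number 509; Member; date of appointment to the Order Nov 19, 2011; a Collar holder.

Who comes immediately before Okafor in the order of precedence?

Reyes

By date of appointment to the Order (earlier first): Castillo (Nov 15, 2010); then Nakamura, Nguyen, Petrov, Reyes, Okafor and Amari (each Nov 19, 2011); then Horvat and Mbeki (both Sep 4, 2012).
Among Nakamura, Nguyen, Petrov, Reyes, Okafor and Amari, a Collar holder before not a Collar holder: Nakamura, Nguyen, Petrov and Reyes (a Collar holder) before Okafor and Amari (not a Collar holder).
Nakamura, Nguyen, Petrov and Reyes are each Member, so the next rule applies.
Among Nakamura, Nguyen, Petrov and Reyes, by roll number (higher first): Nakamura (974) before Nguyen (526) before Petrov (509) before Reyes (435).
Okafor and Amari are each Knight Commander, so the next rule applies.
Among Okafor and Amari, by roll number (higher first): Okafor (990) before Amari (985).
Horvat and Mbeki are each a Collar holder, so the next rule applies.
Horvat and Mbeki are each Member, so the next rule applies.
Among Horvat and Mbeki, by roll number (higher first): Horvat (503) before Mbeki (157).
Order: Castillo, Nakamura, Nguyen, Petrov, Reyes, Okafor, Amari, Horvat, Mbeki.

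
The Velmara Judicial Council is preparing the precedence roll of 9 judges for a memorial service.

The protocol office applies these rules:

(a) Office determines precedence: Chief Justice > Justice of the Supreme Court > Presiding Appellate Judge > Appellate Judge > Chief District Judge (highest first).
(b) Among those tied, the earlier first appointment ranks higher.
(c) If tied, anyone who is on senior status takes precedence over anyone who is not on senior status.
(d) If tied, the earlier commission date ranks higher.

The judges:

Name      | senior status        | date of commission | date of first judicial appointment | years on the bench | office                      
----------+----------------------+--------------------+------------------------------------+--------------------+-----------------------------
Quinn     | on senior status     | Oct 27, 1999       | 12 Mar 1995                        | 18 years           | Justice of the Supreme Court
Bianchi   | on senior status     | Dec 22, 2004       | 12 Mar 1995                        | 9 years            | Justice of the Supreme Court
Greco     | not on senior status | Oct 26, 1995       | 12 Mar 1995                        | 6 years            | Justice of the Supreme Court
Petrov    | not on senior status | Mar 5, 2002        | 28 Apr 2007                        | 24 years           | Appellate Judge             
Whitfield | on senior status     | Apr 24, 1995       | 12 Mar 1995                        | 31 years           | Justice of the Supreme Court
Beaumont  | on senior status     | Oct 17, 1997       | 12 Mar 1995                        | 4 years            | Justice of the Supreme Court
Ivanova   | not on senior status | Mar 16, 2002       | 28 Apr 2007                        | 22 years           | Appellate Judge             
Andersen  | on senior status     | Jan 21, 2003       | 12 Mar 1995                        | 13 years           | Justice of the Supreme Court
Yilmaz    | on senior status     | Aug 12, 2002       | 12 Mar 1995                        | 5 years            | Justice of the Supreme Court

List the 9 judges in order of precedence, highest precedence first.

Whitfield, Beaumont, Quinn, Yilmaz, Andersen, Bianchi, Greco, Petrov, Ivanova

By office: Whitfield, Beaumont, Quinn, Yilmaz, Andersen, Bianchi and Greco (Justice of the Supreme Court); then Petrov and Ivanova (Appellate Judge).
Whitfield, Beaumont, Quinn, Yilmaz, Andersen, Bianchi and Greco all have date of first judicial appointment 12 Mar 1995, so the next rule applies.
Among Whitfield, Beaumont, Quinn, Yilmaz, Andersen, Bianchi and Greco, on senior status before not on senior status: Whitfield, Beaumont, Quinn, Yilmaz, Andersen and Bianchi (on senior status) before Greco (not on senior status).
Among Whitfield, Beaumont, Quinn, Yilmaz, Andersen and Bianchi, by date of commission (earlier first): Whitfield (Apr 24, 1995) before Beaumont (Oct 17, 1997) before Quinn (Oct 27, 1999) before Yilmaz (Aug 12, 2002) before Andersen (Jan 21, 2003) before Bianchi (Dec 22, 2004).
Petrov and Ivanova both have date of first judicial appointment 28 Apr 2007, so the next rule applies.
Petrov and Ivanova are each not on senior status, so the next rule applies.
Among Petrov and Ivanova, by date of commission (earlier first): Petrov (Mar 5, 2002) before Ivanova (Mar 16, 2002).
Full order: Whitfield, Beaumont, Quinn, Yilmaz, Andersen, Bianchi, Greco, Petrov, Ivanova.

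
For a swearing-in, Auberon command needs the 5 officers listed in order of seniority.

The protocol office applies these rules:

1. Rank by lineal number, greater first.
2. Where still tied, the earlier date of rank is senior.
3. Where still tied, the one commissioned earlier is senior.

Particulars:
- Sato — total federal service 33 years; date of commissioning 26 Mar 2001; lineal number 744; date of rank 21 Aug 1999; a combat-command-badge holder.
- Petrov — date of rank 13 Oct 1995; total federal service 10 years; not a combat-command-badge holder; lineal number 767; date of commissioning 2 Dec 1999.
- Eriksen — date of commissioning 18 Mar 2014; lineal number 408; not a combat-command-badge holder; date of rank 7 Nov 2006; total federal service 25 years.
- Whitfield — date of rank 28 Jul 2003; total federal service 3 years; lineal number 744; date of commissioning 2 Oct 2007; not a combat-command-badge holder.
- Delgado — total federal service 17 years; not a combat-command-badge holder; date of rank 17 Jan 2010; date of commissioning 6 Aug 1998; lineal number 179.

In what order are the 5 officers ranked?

By lineal number (higher first): Petrov (767); then Sato and Whitfield (both 744); then Eriksen (408); then Delgado (179).
Among Sato and Whitfield, by date of rank (earlier first): Sato (21 Aug 1999) before Whitfield (28 Jul 2003).
Full order: Petrov, Sato, Whitfield, Eriksen, Delgado.

Petrov, Sato, Whitfield, Eriksen, Delgado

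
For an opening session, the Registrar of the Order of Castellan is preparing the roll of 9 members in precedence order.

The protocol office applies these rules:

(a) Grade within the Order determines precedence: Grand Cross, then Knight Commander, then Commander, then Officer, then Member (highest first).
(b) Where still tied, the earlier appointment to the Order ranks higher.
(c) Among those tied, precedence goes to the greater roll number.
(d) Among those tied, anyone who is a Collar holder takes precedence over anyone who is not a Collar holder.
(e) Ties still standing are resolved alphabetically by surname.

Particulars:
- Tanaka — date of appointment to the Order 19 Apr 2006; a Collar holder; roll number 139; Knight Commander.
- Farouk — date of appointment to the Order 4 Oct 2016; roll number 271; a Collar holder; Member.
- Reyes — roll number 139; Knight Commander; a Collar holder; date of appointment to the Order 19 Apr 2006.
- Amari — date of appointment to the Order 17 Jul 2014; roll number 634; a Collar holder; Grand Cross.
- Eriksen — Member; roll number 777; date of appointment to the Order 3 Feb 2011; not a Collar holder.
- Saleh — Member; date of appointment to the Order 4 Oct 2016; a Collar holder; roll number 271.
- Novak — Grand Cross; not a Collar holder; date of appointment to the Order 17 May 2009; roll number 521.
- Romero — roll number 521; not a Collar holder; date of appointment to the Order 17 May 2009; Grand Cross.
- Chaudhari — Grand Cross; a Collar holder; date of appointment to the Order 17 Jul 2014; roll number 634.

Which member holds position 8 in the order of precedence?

By grade within the Order: Novak, Romero, Amari and Chaudhari (Grand Cross); then Reyes and Tanaka (Knight Commander); then Eriksen, Farouk and Saleh (Member).
Among Novak, Romero, Amari and Chaudhari, by date of appointment to the Order (earlier first): Novak and Romero (17 May 2009) before Amari and Chaudhari (17 Jul 2014).
Novak and Romero both have roll number 521, so the next rule applies.
Novak and Romero are each not a Collar holder, so the next rule applies.
Among Novak and Romero, alphabetically by surname: Novak before Romero.
Amari and Chaudhari both have roll number 634, so the next rule applies.
Amari and Chaudhari are each a Collar holder, so the next rule applies.
Among Amari and Chaudhari, alphabetically by surname: Amari before Chaudhari.
Reyes and Tanaka both have date of appointment to the Order 19 Apr 2006, so the next rule applies.
Reyes and Tanaka both have roll number 139, so the next rule applies.
Reyes and Tanaka are each a Collar holder, so the next rule applies.
Among Reyes and Tanaka, alphabetically by surname: Reyes before Tanaka.
Among Eriksen, Farouk and Saleh, by date of appointment to the Order (earlier first): Eriksen (3 Feb 2011) before Farouk and Saleh (4 Oct 2016).
Farouk and Saleh both have roll number 271, so the next rule applies.
Farouk and Saleh are each a Collar holder, so the next rule applies.
Among Farouk and Saleh, alphabetically by surname: Farouk before Saleh.
Order: Novak, Romero, Amari, Chaudhari, Reyes, Tanaka, Eriksen, Farouk, Saleh.

Farouk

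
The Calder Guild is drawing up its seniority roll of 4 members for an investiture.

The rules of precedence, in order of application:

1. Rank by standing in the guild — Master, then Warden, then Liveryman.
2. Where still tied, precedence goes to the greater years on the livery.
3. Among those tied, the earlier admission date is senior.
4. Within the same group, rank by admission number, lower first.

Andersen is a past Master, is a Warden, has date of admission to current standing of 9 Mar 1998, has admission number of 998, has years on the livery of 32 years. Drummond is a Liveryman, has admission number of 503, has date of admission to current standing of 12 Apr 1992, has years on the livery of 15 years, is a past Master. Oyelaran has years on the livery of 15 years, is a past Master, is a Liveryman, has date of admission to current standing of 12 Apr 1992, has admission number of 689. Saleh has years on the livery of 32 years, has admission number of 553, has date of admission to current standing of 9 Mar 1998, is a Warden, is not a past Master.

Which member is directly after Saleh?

Andersen

By standing in the guild: Saleh and Andersen (Warden); then Drummond and Oyelaran (Liveryman).
Saleh and Andersen both have years on the livery 32 years, so the next rule applies.
Saleh and Andersen both have date of admission to current standing 9 Mar 1998, so the next rule applies.
Among Saleh and Andersen, by admission number (lower first): Saleh (553) before Andersen (998).
Drummond and Oyelaran both have years on the livery 15 years, so the next rule applies.
Drummond and Oyelaran both have date of admission to current standing 12 Apr 1992, so the next rule applies.
Among Drummond and Oyelaran, by admission number (lower first): Drummond (503) before Oyelaran (689).
Order: Saleh, Andersen, Drummond, Oyelaran.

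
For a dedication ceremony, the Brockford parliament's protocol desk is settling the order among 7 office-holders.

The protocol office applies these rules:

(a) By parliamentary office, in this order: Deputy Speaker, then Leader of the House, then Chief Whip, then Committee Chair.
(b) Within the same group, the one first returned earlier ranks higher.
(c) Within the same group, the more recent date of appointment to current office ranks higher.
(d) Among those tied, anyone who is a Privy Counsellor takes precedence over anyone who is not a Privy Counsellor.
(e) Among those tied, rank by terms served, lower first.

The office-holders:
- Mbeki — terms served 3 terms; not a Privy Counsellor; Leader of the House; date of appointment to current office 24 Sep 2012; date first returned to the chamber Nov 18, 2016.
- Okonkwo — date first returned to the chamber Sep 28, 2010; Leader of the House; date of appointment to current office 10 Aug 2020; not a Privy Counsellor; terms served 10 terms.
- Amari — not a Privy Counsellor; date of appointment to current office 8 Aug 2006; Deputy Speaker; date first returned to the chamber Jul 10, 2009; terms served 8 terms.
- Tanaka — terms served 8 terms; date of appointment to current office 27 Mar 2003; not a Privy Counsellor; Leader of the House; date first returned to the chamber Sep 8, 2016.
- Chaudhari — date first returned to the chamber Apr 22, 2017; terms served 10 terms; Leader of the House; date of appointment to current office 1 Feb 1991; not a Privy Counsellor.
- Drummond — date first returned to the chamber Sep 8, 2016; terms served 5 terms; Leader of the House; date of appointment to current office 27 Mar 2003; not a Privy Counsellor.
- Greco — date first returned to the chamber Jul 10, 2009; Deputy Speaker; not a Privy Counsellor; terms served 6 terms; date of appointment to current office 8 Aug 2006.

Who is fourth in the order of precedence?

Drummond

By parliamentary office: Greco and Amari (Deputy Speaker); then Okonkwo, Drummond, Tanaka, Mbeki and Chaudhari (Leader of the House).
Greco and Amari both have date first returned to the chamber Jul 10, 2009, so the next rule applies.
Greco and Amari both have date of appointment to current office 8 Aug 2006, so the next rule applies.
Greco and Amari are each not a Privy Counsellor, so the next rule applies.
Among Greco and Amari, by terms served (lower first): Greco (6 terms) before Amari (8 terms).
Among Okonkwo, Drummond, Tanaka, Mbeki and Chaudhari, by date first returned to the chamber (earlier first): Okonkwo (Sep 28, 2010) before Drummond and Tanaka (Sep 8, 2016) before Mbeki (Nov 18, 2016) before Chaudhari (Apr 22, 2017).
Drummond and Tanaka both have date of appointment to current office 27 Mar 2003, so the next rule applies.
Drummond and Tanaka are each not a Privy Counsellor, so the next rule applies.
Among Drummond and Tanaka, by terms served (lower first): Drummond (5 terms) before Tanaka (8 terms).
Order: Greco, Amari, Okonkwo, Drummond, Tanaka, Mbeki, Chaudhari.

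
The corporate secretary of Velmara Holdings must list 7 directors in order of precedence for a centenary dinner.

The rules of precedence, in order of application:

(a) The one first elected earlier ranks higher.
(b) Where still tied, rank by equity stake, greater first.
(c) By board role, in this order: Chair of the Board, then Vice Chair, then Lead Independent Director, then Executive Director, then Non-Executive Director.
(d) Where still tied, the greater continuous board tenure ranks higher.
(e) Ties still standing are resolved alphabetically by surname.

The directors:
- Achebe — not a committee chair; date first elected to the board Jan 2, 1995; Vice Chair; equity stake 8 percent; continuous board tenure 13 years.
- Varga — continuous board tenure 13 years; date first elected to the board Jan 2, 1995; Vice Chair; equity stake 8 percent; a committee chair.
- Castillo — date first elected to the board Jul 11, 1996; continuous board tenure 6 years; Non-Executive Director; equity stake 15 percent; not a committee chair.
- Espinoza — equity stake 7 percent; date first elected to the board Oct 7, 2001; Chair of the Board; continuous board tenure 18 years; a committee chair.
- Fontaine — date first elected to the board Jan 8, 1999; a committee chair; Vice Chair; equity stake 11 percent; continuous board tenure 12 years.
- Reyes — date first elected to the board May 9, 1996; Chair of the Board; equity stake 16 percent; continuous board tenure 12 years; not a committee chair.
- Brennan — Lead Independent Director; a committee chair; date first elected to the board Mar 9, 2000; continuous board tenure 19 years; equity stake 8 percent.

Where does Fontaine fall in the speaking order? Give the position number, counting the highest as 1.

By date first elected to the board (earlier first): Achebe and Varga (both Jan 2, 1995); then Reyes (May 9, 1996); then Castillo (Jul 11, 1996); then Fontaine (Jan 8, 1999); then Brennan (Mar 9, 2000); then Espinoza (Oct 7, 2001).
Achebe and Varga both have equity stake 8 percent, so the next rule applies.
Achebe and Varga are each Vice Chair, so the next rule applies.
Achebe and Varga both have continuous board tenure 13 years, so the next rule applies.
Among Achebe and Varga, alphabetically by surname: Achebe before Varga.
Order: Achebe, Varga, Reyes, Castillo, Fontaine, Brennan, Espinoza. So position 5.

5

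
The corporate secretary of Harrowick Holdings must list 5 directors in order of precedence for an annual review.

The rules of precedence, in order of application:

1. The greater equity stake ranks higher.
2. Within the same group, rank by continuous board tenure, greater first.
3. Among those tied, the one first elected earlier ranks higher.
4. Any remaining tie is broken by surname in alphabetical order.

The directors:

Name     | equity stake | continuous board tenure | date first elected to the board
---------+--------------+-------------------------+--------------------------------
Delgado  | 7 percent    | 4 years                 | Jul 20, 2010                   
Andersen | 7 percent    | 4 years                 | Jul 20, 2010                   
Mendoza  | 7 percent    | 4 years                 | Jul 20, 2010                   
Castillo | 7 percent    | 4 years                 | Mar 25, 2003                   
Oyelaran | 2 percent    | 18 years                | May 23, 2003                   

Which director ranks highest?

Castillo

By equity stake (higher first): Castillo, Andersen, Delgado and Mendoza (each 7 percent); then Oyelaran (2 percent).
Castillo, Andersen, Delgado and Mendoza all have continuous board tenure 4 years, so the next rule applies.
Among Castillo, Andersen, Delgado and Mendoza, by date first elected to the board (earlier first): Castillo (Mar 25, 2003) before Andersen, Delgado and Mendoza (Jul 20, 2010).
Among Andersen, Delgado and Mendoza, alphabetically by surname: Andersen before Delgado before Mendoza.
Order: Castillo, Andersen, Delgado, Mendoza, Oyelaran.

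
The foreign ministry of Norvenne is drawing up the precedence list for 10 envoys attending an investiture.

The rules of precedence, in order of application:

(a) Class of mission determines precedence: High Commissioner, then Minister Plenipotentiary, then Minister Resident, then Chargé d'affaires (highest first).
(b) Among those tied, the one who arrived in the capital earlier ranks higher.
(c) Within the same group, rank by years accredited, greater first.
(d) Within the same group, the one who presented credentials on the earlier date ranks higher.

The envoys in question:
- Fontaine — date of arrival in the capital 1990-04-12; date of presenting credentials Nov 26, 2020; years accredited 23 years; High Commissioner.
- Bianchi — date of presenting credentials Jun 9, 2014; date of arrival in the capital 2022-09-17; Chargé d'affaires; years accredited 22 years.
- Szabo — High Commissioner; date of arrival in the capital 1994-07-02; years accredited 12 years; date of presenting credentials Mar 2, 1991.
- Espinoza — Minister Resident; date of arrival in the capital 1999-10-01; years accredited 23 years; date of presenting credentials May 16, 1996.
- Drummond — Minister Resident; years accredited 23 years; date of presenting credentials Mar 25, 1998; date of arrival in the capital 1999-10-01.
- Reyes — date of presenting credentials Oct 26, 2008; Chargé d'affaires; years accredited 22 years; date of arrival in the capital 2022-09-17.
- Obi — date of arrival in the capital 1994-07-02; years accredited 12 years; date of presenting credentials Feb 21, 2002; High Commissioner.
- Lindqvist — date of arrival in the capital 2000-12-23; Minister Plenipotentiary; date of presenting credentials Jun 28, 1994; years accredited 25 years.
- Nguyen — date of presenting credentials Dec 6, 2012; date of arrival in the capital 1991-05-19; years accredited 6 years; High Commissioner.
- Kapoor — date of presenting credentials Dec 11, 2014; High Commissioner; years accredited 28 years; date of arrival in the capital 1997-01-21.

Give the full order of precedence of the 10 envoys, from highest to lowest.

Fontaine, Nguyen, Szabo, Obi, Kapoor, Lindqvist, Espinoza, Drummond, Reyes, Bianchi

By class of mission: Fontaine, Nguyen, Szabo, Obi and Kapoor (High Commissioner); then Lindqvist (Minister Plenipotentiary); then Espinoza and Drummond (Minister Resident); then Reyes and Bianchi (Chargé d'affaires).
Among Fontaine, Nguyen, Szabo, Obi and Kapoor, by date of arrival in the capital (earlier first): Fontaine (1990-04-12) before Nguyen (1991-05-19) before Szabo and Obi (1994-07-02) before Kapoor (1997-01-21).
Szabo and Obi both have years accredited 12 years, so the next rule applies.
Among Szabo and Obi, by date of presenting credentials (earlier first): Szabo (Mar 2, 1991) before Obi (Feb 21, 2002).
Espinoza and Drummond both have date of arrival in the capital 1999-10-01, so the next rule applies.
Espinoza and Drummond both have years accredited 23 years, so the next rule applies.
Among Espinoza and Drummond, by date of presenting credentials (earlier first): Espinoza (May 16, 1996) before Drummond (Mar 25, 1998).
Reyes and Bianchi both have date of arrival in the capital 2022-09-17, so the next rule applies.
Reyes and Bianchi both have years accredited 22 years, so the next rule applies.
Among Reyes and Bianchi, by date of presenting credentials (earlier first): Reyes (Oct 26, 2008) before Bianchi (Jun 9, 2014).
Full order: Fontaine, Nguyen, Szabo, Obi, Kapoor, Lindqvist, Espinoza, Drummond, Reyes, Bianchi.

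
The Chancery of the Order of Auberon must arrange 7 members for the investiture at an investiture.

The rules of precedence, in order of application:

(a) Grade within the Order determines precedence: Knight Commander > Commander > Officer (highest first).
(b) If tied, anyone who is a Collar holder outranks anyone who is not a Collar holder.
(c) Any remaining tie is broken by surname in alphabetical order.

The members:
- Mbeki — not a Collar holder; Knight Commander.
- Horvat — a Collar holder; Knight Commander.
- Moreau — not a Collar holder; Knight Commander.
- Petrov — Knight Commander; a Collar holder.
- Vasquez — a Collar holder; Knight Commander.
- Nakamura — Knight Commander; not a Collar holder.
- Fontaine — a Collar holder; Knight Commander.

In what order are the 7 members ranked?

By grade within the Order: Fontaine, Horvat, Petrov, Vasquez, Mbeki, Moreau and Nakamura (Knight Commander).
Among Fontaine, Horvat, Petrov, Vasquez, Mbeki, Moreau and Nakamura, a Collar holder before not a Collar holder: Fontaine, Horvat, Petrov and Vasquez (a Collar holder) before Mbeki, Moreau and Nakamura (not a Collar holder).
Among Fontaine, Horvat, Petrov and Vasquez, alphabetically by surname: Fontaine before Horvat before Petrov before Vasquez.
Among Mbeki, Moreau and Nakamura, alphabetically by surname: Mbeki before Moreau before Nakamura.
Full order: Fontaine, Horvat, Petrov, Vasquez, Mbeki, Moreau, Nakamura.

Fontaine, Horvat, Petrov, Vasquez, Mbeki, Moreau, Nakamura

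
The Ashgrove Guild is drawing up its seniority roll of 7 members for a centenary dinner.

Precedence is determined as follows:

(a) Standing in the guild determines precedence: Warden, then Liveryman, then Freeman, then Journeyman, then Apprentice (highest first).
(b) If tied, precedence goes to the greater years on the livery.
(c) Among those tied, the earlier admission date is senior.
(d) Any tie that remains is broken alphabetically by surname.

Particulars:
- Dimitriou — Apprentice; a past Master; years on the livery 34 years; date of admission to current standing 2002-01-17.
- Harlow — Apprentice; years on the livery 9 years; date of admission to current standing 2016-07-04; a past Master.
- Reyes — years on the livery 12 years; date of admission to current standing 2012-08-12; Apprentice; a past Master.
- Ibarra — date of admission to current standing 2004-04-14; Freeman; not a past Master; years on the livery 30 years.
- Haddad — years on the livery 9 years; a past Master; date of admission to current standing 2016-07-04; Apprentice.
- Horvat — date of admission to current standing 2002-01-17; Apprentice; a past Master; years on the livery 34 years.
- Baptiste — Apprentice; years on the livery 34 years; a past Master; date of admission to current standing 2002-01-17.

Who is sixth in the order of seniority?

Haddad

By standing in the guild: Ibarra (Freeman); then Baptiste, Dimitriou, Horvat, Reyes, Haddad and Harlow (Apprentice).
Among Baptiste, Dimitriou, Horvat, Reyes, Haddad and Harlow, by years on the livery (higher first): Baptiste, Dimitriou and Horvat (34 years) before Reyes (12 years) before Haddad and Harlow (9 years).
Baptiste, Dimitriou and Horvat all have date of admission to current standing 2002-01-17, so the next rule applies.
Among Baptiste, Dimitriou and Horvat, alphabetically by surname: Baptiste before Dimitriou before Horvat.
Haddad and Harlow both have date of admission to current standing 2016-07-04, so the next rule applies.
Among Haddad and Harlow, alphabetically by surname: Haddad before Harlow.
Order: Ibarra, Baptiste, Dimitriou, Horvat, Reyes, Haddad, Harlow.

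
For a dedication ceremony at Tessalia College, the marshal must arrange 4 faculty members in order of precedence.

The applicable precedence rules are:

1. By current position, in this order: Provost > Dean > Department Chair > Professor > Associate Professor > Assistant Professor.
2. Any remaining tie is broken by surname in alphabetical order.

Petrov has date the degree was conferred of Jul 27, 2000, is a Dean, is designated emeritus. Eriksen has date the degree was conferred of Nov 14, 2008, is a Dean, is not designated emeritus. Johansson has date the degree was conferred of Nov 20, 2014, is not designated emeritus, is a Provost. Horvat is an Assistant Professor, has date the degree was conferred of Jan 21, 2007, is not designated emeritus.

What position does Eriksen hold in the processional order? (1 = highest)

By current position: Johansson (Provost); then Eriksen and Petrov (Dean); then Horvat (Assistant Professor).
Among Eriksen and Petrov, alphabetically by surname: Eriksen before Petrov.
Order: Johansson, Eriksen, Petrov, Horvat. So position 2.

2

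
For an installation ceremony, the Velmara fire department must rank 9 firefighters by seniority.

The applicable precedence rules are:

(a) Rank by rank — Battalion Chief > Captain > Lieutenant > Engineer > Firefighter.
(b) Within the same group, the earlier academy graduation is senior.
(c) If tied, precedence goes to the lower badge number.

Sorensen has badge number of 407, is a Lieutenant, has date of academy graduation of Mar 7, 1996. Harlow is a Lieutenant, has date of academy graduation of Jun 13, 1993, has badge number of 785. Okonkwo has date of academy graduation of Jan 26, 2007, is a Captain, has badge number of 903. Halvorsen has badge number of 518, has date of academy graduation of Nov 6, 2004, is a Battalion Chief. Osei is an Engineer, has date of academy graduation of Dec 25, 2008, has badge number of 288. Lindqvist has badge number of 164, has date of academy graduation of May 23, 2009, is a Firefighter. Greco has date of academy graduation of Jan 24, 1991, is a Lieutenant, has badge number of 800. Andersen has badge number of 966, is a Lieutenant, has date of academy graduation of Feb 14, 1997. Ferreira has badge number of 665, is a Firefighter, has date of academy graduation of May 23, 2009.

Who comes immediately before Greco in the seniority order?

Okonkwo

By rank: Halvorsen (Battalion Chief); then Okonkwo (Captain); then Greco, Harlow, Sorensen and Andersen (Lieutenant); then Osei (Engineer); then Lindqvist and Ferreira (Firefighter).
Among Greco, Harlow, Sorensen and Andersen, by date of academy graduation (earlier first): Greco (Jan 24, 1991) before Harlow (Jun 13, 1993) before Sorensen (Mar 7, 1996) before Andersen (Feb 14, 1997).
Lindqvist and Ferreira both have date of academy graduation May 23, 2009, so the next rule applies.
Among Lindqvist and Ferreira, by badge number (lower first): Lindqvist (164) before Ferreira (665).
Order: Halvorsen, Okonkwo, Greco, Harlow, Sorensen, Andersen, Osei, Lindqvist, Ferreira.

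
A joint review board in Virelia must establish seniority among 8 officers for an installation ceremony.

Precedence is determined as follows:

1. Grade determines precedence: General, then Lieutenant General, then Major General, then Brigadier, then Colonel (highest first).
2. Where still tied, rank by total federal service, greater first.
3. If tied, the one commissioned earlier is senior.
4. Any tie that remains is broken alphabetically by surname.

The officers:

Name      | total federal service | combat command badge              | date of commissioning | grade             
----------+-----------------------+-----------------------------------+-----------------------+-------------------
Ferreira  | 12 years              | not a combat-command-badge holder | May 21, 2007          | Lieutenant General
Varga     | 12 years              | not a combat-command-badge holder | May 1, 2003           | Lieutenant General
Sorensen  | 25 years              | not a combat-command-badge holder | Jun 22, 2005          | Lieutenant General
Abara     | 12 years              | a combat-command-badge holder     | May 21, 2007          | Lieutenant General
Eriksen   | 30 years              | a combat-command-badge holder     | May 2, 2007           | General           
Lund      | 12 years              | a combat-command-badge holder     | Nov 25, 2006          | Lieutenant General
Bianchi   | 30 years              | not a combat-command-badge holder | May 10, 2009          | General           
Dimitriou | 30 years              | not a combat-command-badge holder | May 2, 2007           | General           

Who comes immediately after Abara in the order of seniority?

Ferreira

By grade: Dimitriou, Eriksen and Bianchi (General); then Sorensen, Varga, Lund, Abara and Ferreira (Lieutenant General).
Dimitriou, Eriksen and Bianchi all have total federal service 30 years, so the next rule applies.
Among Dimitriou, Eriksen and Bianchi, by date of commissioning (earlier first): Dimitriou and Eriksen (May 2, 2007) before Bianchi (May 10, 2009).
Among Dimitriou and Eriksen, alphabetically by surname: Dimitriou before Eriksen.
Among Sorensen, Varga, Lund, Abara and Ferreira, by total federal service (higher first): Sorensen (25 years) before Varga, Lund, Abara and Ferreira (12 years).
Among Varga, Lund, Abara and Ferreira, by date of commissioning (earlier first): Varga (May 1, 2003) before Lund (Nov 25, 2006) before Abara and Ferreira (May 21, 2007).
Among Abara and Ferreira, alphabetically by surname: Abara before Ferreira.
Order: Dimitriou, Eriksen, Bianchi, Sorensen, Varga, Lund, Abara, Ferreira.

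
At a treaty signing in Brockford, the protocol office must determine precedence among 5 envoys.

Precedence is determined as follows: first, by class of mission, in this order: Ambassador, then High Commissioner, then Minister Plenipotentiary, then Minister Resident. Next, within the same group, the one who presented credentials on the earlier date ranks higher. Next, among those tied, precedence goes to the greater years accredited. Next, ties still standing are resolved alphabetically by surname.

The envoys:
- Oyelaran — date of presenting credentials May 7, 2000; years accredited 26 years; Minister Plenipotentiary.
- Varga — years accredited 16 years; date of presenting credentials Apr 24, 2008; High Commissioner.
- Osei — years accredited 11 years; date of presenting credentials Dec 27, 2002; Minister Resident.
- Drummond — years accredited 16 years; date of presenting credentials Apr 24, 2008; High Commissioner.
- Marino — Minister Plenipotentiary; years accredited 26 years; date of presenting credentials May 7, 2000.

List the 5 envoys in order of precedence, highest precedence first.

Drummond, Varga, Marino, Oyelaran, Osei

By class of mission: Drummond and Varga (High Commissioner); then Marino and Oyelaran (Minister Plenipotentiary); then Osei (Minister Resident).
Drummond and Varga both have date of presenting credentials Apr 24, 2008, so the next rule applies.
Drummond and Varga both have years accredited 16 years, so the next rule applies.
Among Drummond and Varga, alphabetically by surname: Drummond before Varga.
Marino and Oyelaran both have date of presenting credentials May 7, 2000, so the next rule applies.
Marino and Oyelaran both have years accredited 26 years, so the next rule applies.
Among Marino and Oyelaran, alphabetically by surname: Marino before Oyelaran.
Full order: Drummond, Varga, Marino, Oyelaran, Osei.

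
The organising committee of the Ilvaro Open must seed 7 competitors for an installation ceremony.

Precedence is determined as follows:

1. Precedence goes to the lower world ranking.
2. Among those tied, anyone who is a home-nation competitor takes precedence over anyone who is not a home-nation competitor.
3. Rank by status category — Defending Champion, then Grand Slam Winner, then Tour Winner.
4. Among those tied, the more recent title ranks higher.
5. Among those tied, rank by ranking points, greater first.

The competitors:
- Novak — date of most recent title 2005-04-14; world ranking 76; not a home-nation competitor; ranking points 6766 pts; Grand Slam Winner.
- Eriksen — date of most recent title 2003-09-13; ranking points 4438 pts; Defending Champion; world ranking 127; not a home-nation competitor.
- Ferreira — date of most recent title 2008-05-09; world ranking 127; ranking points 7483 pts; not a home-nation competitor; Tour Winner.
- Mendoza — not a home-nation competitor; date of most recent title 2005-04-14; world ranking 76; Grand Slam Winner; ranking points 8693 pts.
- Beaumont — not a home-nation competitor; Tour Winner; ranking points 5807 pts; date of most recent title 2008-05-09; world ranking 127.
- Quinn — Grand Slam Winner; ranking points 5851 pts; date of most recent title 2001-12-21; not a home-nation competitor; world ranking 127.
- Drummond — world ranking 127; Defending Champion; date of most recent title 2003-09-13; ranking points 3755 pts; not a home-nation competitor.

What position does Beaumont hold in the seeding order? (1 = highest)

By world ranking (lower first): Mendoza and Novak (both 76); then Eriksen, Drummond, Quinn, Ferreira and Beaumont (each 127).
Mendoza and Novak are each not a home-nation competitor, so the next rule applies.
Mendoza and Novak are each Grand Slam Winner, so the next rule applies.
Mendoza and Novak both have date of most recent title 2005-04-14, so the next rule applies.
Among Mendoza and Novak, by ranking points (higher first): Mendoza (8693 pts) before Novak (6766 pts).
Eriksen, Drummond, Quinn, Ferreira and Beaumont are each not a home-nation competitor, so the next rule applies.
Among Eriksen, Drummond, Quinn, Ferreira and Beaumont, by status category: Eriksen and Drummond (Defending Champion) before Quinn (Grand Slam Winner) before Ferreira and Beaumont (Tour Winner).
Eriksen and Drummond both have date of most recent title 2003-09-13, so the next rule applies.
Among Eriksen and Drummond, by ranking points (higher first): Eriksen (4438 pts) before Drummond (3755 pts).
Ferreira and Beaumont both have date of most recent title 2008-05-09, so the next rule applies.
Among Ferreira and Beaumont, by ranking points (higher first): Ferreira (7483 pts) before Beaumont (5807 pts).
Order: Mendoza, Novak, Eriksen, Drummond, Quinn, Ferreira, Beaumont. So position 7.

7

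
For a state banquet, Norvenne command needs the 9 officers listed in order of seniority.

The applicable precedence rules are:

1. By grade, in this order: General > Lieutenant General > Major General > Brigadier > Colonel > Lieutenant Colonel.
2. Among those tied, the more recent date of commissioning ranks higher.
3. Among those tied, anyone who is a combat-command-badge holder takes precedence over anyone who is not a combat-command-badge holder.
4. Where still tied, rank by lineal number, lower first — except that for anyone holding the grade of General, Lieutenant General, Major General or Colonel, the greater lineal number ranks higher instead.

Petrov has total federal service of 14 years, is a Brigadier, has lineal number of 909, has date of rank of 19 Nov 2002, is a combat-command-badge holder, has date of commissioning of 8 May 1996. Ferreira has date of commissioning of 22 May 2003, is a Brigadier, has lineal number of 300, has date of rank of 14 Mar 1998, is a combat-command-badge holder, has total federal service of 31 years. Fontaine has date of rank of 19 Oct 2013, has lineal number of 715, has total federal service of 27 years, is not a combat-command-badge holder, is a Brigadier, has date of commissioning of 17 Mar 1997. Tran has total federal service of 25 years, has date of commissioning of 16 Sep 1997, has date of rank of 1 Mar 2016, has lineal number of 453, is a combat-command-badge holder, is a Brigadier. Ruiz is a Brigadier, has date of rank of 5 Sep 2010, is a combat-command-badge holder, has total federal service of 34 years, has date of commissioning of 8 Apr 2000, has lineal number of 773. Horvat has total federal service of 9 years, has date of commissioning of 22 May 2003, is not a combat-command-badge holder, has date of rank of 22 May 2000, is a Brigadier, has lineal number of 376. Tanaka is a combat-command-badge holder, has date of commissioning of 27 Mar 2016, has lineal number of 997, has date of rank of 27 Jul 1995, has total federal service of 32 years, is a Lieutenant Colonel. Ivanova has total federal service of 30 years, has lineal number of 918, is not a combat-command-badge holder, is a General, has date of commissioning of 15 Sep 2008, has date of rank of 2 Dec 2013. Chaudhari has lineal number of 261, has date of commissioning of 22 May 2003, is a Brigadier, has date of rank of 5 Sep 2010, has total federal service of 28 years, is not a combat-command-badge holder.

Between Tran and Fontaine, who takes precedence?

By grade: Ivanova (General); then Ferreira, Chaudhari, Horvat, Ruiz, Tran, Fontaine and Petrov (Brigadier); then Tanaka (Lieutenant Colonel).
Among Ferreira, Chaudhari, Horvat, Ruiz, Tran, Fontaine and Petrov, by date of commissioning (later first): Ferreira, Chaudhari and Horvat (22 May 2003) before Ruiz (8 Apr 2000) before Tran (16 Sep 1997) before Fontaine (17 Mar 1997) before Petrov (8 May 1996).
Among Ferreira, Chaudhari and Horvat, a combat-command-badge holder before not a combat-command-badge holder: Ferreira (a combat-command-badge holder) before Chaudhari and Horvat (not a combat-command-badge holder).
Among Chaudhari and Horvat, by lineal number (lower first): Chaudhari (261) before Horvat (376).
So Tran takes precedence.

Tran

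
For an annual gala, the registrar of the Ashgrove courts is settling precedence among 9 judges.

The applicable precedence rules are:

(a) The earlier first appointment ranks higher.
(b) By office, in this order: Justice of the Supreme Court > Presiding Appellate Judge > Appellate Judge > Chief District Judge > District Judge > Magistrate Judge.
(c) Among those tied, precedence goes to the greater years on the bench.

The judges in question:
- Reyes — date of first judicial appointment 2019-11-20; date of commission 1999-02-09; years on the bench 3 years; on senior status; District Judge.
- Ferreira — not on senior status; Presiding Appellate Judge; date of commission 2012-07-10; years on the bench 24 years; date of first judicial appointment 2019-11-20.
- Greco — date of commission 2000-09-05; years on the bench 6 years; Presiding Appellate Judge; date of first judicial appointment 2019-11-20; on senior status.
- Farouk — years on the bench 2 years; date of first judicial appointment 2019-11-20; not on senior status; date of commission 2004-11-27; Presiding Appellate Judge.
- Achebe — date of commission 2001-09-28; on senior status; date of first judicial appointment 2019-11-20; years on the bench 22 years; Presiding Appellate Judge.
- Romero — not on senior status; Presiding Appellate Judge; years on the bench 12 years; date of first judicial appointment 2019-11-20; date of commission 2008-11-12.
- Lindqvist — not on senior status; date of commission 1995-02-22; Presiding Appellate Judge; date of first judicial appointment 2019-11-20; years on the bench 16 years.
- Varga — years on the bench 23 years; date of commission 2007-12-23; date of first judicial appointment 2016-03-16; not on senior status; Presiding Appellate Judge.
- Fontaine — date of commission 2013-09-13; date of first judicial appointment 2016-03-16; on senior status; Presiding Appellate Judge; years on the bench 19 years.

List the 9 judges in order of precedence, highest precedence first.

By date of first judicial appointment (earlier first): Varga and Fontaine (both 2016-03-16); then Ferreira, Achebe, Lindqvist, Romero, Greco, Farouk and Reyes (each 2019-11-20).
Varga and Fontaine are each Presiding Appellate Judge, so the next rule applies.
Among Varga and Fontaine, by years on the bench (higher first): Varga (23 years) before Fontaine (19 years).
Among Ferreira, Achebe, Lindqvist, Romero, Greco, Farouk and Reyes, by office: Ferreira, Achebe, Lindqvist, Romero, Greco and Farouk (Presiding Appellate Judge) before Reyes (District Judge).
Among Ferreira, Achebe, Lindqvist, Romero, Greco and Farouk, by years on the bench (higher first): Ferreira (24 years) before Achebe (22 years) before Lindqvist (16 years) before Romero (12 years) before Greco (6 years) before Farouk (2 years).
Full order: Varga, Fontaine, Ferreira, Achebe, Lindqvist, Romero, Greco, Farouk, Reyes.

Varga, Fontaine, Ferreira, Achebe, Lindqvist, Romero, Greco, Farouk, Reyes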